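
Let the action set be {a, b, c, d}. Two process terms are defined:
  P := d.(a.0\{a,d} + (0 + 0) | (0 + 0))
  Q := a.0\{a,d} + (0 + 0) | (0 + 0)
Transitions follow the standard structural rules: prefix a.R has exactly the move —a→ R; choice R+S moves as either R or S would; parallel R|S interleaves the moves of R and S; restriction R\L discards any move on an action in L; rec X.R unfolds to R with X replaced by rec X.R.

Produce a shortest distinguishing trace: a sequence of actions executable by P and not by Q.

LTS(P): 3 reachable states
  s0 = d.(a.0\{a,d} + (0 + 0) | (0 + 0)) → —d→ s1
  s1 = a.0\{a,d} + (0 + 0) | (0 + 0) → —a→ s2
  s2 = 0\{a,d} → (no moves)
LTS(Q): 2 reachable states
  t0 = a.0\{a,d} + (0 + 0) | (0 + 0) → —a→ t1
  t1 = 0\{a,d} → (no moves)
Executing d from P (initial set {s0}):
  step 1 (d): {s1}
  — P admits the full trace.
Executing d from Q (initial set {t0}):
  step 1 (d): no successor for Q

d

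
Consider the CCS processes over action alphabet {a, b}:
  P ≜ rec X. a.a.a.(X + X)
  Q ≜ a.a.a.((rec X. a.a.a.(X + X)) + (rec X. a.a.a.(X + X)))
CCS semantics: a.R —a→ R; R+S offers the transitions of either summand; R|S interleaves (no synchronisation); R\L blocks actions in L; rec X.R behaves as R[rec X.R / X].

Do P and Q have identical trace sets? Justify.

YES

P's transition system — 4 states:
  m0 = rec X. a.a.a.(X + X) has moves --a--▸ m1
  m1 = a.a.((rec X. a.a.a.(X + X)) + (rec X. a.a.a.(X + X))) has moves --a--▸ m2
  m2 = a.((rec X. a.a.a.(X + X)) + (rec X. a.a.a.(X + X))) has moves --a--▸ m3
  m3 = (rec X. a.a.a.(X + X)) + (rec X. a.a.a.(X + X)) has moves --a--▸ m1
Q's transition system — 4 states:
  n0 = a.a.a.((rec X. a.a.a.(X + X)) + (rec X. a.a.a.(X + X))) has moves --a--▸ n1
  n1 = a.a.((rec X. a.a.a.(X + X)) + (rec X. a.a.a.(X + X))) has moves --a--▸ n2
  n2 = a.((rec X. a.a.a.(X + X)) + (rec X. a.a.a.(X + X))) has moves --a--▸ n3
  n3 = (rec X. a.a.a.(X + X)) + (rec X. a.a.a.(X + X)) has moves --a--▸ n1
Partition-refinement fixed point:
  B0 = {m0, m1, m2, m3, n0, n1, n2, n3}
m0 ∈ B0, n0 ∈ B0 → same block
Bisimilar ⇒ trace-equivalent.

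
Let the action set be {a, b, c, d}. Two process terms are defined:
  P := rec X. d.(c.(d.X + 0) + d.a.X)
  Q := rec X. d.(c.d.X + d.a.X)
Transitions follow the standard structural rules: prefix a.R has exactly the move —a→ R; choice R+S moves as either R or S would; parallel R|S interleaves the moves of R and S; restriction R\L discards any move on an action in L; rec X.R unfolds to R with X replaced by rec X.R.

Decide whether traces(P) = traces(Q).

traces(P) = traces(Q)

P's transition system — 4 states:
  s0 = rec X. d.(c.(d.X + 0) + d.a.X) ⊢ ··d··> s1
  s1 = c.(d.(rec X. d.(c.(d.X + 0) + d.a.X)) + 0) + d.a.(rec X. d.(c.(d.X + 0) + d.a.X)) ⊢ ··c··> s2, ··d··> s3
  s2 = d.(rec X. d.(c.(d.X + 0) + d.a.X)) + 0 ⊢ ··d··> s0
  s3 = a.(rec X. d.(c.(d.X + 0) + d.a.X)) ⊢ ··a··> s0
Q's transition system — 4 states:
  t0 = rec X. d.(c.d.X + d.a.X) ⊢ ··d··> t1
  t1 = c.d.(rec X. d.(c.d.X + d.a.X)) + d.a.(rec X. d.(c.d.X + d.a.X)) ⊢ ··c··> t2, ··d··> t3
  t2 = d.(rec X. d.(c.d.X + d.a.X)) ⊢ ··d··> t0
  t3 = a.(rec X. d.(c.d.X + d.a.X)) ⊢ ··a··> t0
Coarsest stable partition (strong bisimilarity classes):
  B0 = {s0, t0}
  B1 = {s1, t1}
  B2 = {s3, t3}
  B3 = {s2, t2}
s0 ∈ B0, t0 ∈ B0 → same block
Bisimilar ⇒ trace-equivalent.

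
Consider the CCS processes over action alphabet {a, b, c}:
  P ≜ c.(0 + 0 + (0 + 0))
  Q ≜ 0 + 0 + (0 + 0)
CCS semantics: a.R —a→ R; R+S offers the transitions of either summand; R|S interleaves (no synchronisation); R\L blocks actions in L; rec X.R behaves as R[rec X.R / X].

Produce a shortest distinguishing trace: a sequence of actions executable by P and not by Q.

c

Reachable graph of P (2 states):
  u0 = c.(0 + 0 + (0 + 0)) | —c→ u1
  u1 = 0 + 0 + (0 + 0) | ·
Reachable graph of Q (1 states):
  v0 = 0 + 0 + (0 + 0) | ·
Run σ = ⟨c⟩ on P: start {u0}
  step 1 (c): {u1}
  P completes σ.
Run σ = ⟨c⟩ on Q: start {v0}
  step 1 (c): ∅ (Q stuck)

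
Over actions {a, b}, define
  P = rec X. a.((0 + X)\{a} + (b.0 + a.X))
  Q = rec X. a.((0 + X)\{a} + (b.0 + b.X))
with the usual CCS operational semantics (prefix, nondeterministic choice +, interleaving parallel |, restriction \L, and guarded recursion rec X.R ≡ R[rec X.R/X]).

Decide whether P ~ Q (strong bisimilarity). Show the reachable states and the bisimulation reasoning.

Reachable graph of P (3 states):
  s0 = rec X. a.((0 + X)\{a} + (b.0 + a.X)) :: -a-> s1
  s1 = (0 + (rec X. a.((0 + X)\{a} + (b.0 + a.X))))\{a} + (b.0 + a.(rec X. a.((0 + X)\{a} + (b.0 + a.X)))) :: -a-> s0, -b-> s2
  s2 = 0 :: ·
Reachable graph of Q (3 states):
  t0 = rec X. a.((0 + X)\{a} + (b.0 + b.X)) :: -a-> t1
  t1 = (0 + (rec X. a.((0 + X)\{a} + (b.0 + b.X))))\{a} + (b.0 + b.(rec X. a.((0 + X)\{a} + (b.0 + b.X)))) :: -b-> t0, -b-> t2
  t2 = 0 :: ·
Partition-refinement fixed point:
  B0 = {s0}
  B1 = {s1}
  B2 = {s2, t2}
  B3 = {t0}
  B4 = {t1}
s0 ∈ B0, t0 ∈ B3 → different blocks

P ≁ Q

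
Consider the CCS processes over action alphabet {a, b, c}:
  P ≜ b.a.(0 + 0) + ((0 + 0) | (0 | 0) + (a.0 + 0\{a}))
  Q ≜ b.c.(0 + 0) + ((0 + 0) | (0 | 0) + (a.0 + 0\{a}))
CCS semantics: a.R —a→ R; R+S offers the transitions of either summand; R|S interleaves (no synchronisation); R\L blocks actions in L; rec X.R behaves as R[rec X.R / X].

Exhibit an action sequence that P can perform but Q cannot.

LTS(P): 4 reachable states
  p0 = b.a.(0 + 0) + ((0 + 0) | (0 | 0) + (a.0 + 0\{a})) | -a-> p1, -b-> p2
  p1 = 0 | ∅
  p2 = a.(0 + 0) | -a-> p3
  p3 = 0 + 0 | ∅
LTS(Q): 4 reachable states
  q0 = b.c.(0 + 0) + ((0 + 0) | (0 | 0) + (a.0 + 0\{a})) | -a-> q1, -b-> q2
  q1 = 0 | ∅
  q2 = c.(0 + 0) | -c-> q3
  q3 = 0 + 0 | ∅
Run σ = ⟨ba⟩ on P: start {p0}
  [1] b ⇒ {p2}
  [2] a ⇒ {p3}
  ✓ P
Run σ = ⟨ba⟩ on Q: start {q0}
  [1] b ⇒ {q2}
  [2] a ⇒ no successor for Q

ba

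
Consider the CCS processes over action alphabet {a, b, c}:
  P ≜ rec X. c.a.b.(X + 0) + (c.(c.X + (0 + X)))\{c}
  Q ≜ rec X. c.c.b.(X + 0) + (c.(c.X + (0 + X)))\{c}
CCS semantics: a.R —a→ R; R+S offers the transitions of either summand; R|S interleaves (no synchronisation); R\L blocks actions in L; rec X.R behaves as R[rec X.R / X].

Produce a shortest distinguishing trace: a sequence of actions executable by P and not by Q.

Reachable graph of P (4 states):
  s0 = rec X. c.a.b.(X + 0) + (c.(c.X + (0 + X)))\{c} :: ··c··> s1
  s1 = a.b.((rec X. c.a.b.(X + 0) + (c.(c.X + (0 + X)))\{c}) + 0) :: ··a··> s2
  s2 = b.((rec X. c.a.b.(X + 0) + (c.(c.X + (0 + X)))\{c}) + 0) :: ··b··> s3
  s3 = (rec X. c.a.b.(X + 0) + (c.(c.X + (0 + X)))\{c}) + 0 :: ··c··> s1
Reachable graph of Q (4 states):
  t0 = rec X. c.c.b.(X + 0) + (c.(c.X + (0 + X)))\{c} :: ··c··> t1
  t1 = c.b.((rec X. c.c.b.(X + 0) + (c.(c.X + (0 + X)))\{c}) + 0) :: ··c··> t2
  t2 = b.((rec X. c.c.b.(X + 0) + (c.(c.X + (0 + X)))\{c}) + 0) :: ··b··> t3
  t3 = (rec X. c.c.b.(X + 0) + (c.(c.X + (0 + X)))\{c}) + 0 :: ··c··> t1
Executing ca from P (initial set {s0}):
  [1] c ⇒ {s1}
  [2] a ⇒ {s2}
  P completes σ.
Executing ca from Q (initial set {t0}):
  [1] c ⇒ {t1}
  [2] a ⇒ ∅  — Q cannot continue

ca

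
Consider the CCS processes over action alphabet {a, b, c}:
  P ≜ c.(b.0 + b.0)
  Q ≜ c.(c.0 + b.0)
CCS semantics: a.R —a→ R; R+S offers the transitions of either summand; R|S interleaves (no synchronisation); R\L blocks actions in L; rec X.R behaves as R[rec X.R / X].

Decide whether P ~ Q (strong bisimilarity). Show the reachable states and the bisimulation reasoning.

P's transition system — 3 states:
  s0 = c.(b.0 + b.0) → =c=> s1
  s1 = b.0 + b.0 → =b=> s2
  s2 = 0 → deadlocked
Q's transition system — 3 states:
  t0 = c.(c.0 + b.0) → =c=> t1
  t1 = c.0 + b.0 → =b=> t2, =c=> t2
  t2 = 0 → deadlocked
Partition-refinement fixed point:
  B0 = {s0}
  B1 = {s1}
  B2 = {s2, t2}
  B3 = {t0}
  B4 = {t1}
s0 ∈ B0, t0 ∈ B3 → different blocks

NO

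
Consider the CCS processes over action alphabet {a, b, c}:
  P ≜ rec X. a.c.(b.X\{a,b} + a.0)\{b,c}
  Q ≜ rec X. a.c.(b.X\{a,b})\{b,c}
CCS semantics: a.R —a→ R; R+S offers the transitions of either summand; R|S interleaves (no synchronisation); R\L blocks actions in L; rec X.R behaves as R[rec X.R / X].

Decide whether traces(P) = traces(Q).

trace-distinct — witness ⟨aca⟩

LTS(P): 4 reachable states
  u0 = rec X. a.c.(b.X\{a,b} + a.0)\{b,c} | --a--▸ u1
  u1 = c.(b.(rec X. a.c.(b.X\{a,b} + a.0)\{b,c})\{a,b} + a.0)\{b,c} | --c--▸ u2
  u2 = (b.(rec X. a.c.(b.X\{a,b} + a.0)\{b,c})\{a,b} + a.0)\{b,c} | --a--▸ u3
  u3 = 0\{b,c} | deadlocked
LTS(Q): 3 reachable states
  v0 = rec X. a.c.(b.X\{a,b})\{b,c} | --a--▸ v1
  v1 = c.(b.(rec X. a.c.(b.X\{a,b})\{b,c})\{a,b})\{b,c} | --c--▸ v2
  v2 = (b.(rec X. a.c.(b.X\{a,b})\{b,c})\{a,b})\{b,c} | deadlocked
Trace ⟨aca⟩ through P, begin at {u0}:
  after a @ step 1: {u1}
  after c @ step 2: {u2}
  after a @ step 3: {u3}
  P completes σ.
Trace ⟨aca⟩ through Q, begin at {v0}:
  after a @ step 1: {v1}
  after c @ step 2: {v2}
  after a @ step 3: ∅ (Q stuck)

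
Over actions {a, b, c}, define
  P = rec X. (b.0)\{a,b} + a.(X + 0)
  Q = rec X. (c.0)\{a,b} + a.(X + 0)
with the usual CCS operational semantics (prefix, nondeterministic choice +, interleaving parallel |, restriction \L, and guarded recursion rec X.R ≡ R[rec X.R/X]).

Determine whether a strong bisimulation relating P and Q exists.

P ≁ Q

Reachable graph of P (2 states):
  u0 = rec X. (b.0)\{a,b} + a.(X + 0) → --a--▸ u1
  u1 = (rec X. (b.0)\{a,b} + a.(X + 0)) + 0 → --a--▸ u1
Reachable graph of Q (3 states):
  v0 = rec X. (c.0)\{a,b} + a.(X + 0) → --a--▸ v1, --c--▸ v2
  v1 = (rec X. (c.0)\{a,b} + a.(X + 0)) + 0 → --a--▸ v1, --c--▸ v2
  v2 = 0\{a,b} → deadlocked
Partition-refinement fixed point:
  B0 = {u0, u1}
  B1 = {v0, v1}
  B2 = {v2}
u0 ∈ B0, v0 ∈ B1 → different blocks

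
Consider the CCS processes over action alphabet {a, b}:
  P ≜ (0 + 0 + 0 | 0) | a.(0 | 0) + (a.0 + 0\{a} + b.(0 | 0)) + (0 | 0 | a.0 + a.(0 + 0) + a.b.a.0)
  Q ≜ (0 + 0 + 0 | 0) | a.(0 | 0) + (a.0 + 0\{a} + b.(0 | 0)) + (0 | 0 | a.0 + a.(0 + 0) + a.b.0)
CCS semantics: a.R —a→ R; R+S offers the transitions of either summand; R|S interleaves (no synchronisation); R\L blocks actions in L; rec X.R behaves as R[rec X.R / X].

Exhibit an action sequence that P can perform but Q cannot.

Reachable graph of P (8 states):
  p0 = (0 + 0 + 0 | 0) | a.(0 | 0) + (a.0 + 0\{a} + b.(0 | 0)) + (0 | 0 | a.0 + a.(0 + 0) + a.b.a.0) ⊢ ··a··> p1, ··a··> p2, ··a··> p3, ··a··> p4, ··a··> p5, ··b··> p6
  p1 = (0 + 0 + 0 | 0) | (0 | 0) ⊢ ∅
  p2 = 0 ⊢ ∅
  p3 = 0 + 0 ⊢ ∅
  p4 = 0 | 0 | 0 ⊢ ∅
  p5 = b.a.0 ⊢ ··b··> p7
  p6 = 0 | 0 ⊢ ∅
  p7 = a.0 ⊢ ··a··> p2
Reachable graph of Q (7 states):
  q0 = (0 + 0 + 0 | 0) | a.(0 | 0) + (a.0 + 0\{a} + b.(0 | 0)) + (0 | 0 | a.0 + a.(0 + 0) + a.b.0) ⊢ ··a··> q1, ··a··> q2, ··a··> q3, ··a··> q4, ··a··> q5, ··b··> q6
  q1 = (0 + 0 + 0 | 0) | (0 | 0) ⊢ ∅
  q2 = 0 ⊢ ∅
  q3 = 0 + 0 ⊢ ∅
  q4 = 0 | 0 | 0 ⊢ ∅
  q5 = b.0 ⊢ ··b··> q2
  q6 = 0 | 0 ⊢ ∅
Run σ = ⟨aba⟩ on P: start {p0}
  step 1 (a): {p1, p2, p3, p4, p5}
  step 2 (b): {p7}
  step 3 (a): {p2}
  P completes σ.
Run σ = ⟨aba⟩ on Q: start {q0}
  step 1 (a): {q1, q2, q3, q4, q5}
  step 2 (b): {q2}
  step 3 (a): no successor for Q

aba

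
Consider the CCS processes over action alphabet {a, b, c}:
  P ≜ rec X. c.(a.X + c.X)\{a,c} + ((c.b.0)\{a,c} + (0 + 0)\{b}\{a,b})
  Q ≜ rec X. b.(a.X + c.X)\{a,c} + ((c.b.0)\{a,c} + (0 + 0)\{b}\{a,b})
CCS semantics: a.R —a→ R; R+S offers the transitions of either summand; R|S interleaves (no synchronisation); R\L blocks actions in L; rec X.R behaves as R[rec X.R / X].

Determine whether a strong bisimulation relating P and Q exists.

not bisimilar

P's transition system — 2 states:
  s0 = rec X. c.(a.X + c.X)\{a,c} + ((c.b.0)\{a,c} + (0 + 0)\{b}\{a,b}) :: --c--▸ s1
  s1 = (a.(rec X. c.(a.X + c.X)\{a,c} + ((c.b.0)\{a,c} + (0 + 0)\{b}\{a,b})) + c.(rec X. c.(a.X + c.X)\{a,c} + ((c.b.0)\{a,c} + (0 + 0)\{b}\{a,b})))\{a,c} :: deadlocked
Q's transition system — 2 states:
  t0 = rec X. b.(a.X + c.X)\{a,c} + ((c.b.0)\{a,c} + (0 + 0)\{b}\{a,b}) :: --b--▸ t1
  t1 = (a.(rec X. b.(a.X + c.X)\{a,c} + ((c.b.0)\{a,c} + (0 + 0)\{b}\{a,b})) + c.(rec X. b.(a.X + c.X)\{a,c} + ((c.b.0)\{a,c} + (0 + 0)\{b}\{a,b})))\{a,c} :: deadlocked
Bisimilarity quotient blocks:
  B0 = {s0}
  B1 = {s1, t1}
  B2 = {t0}
s0 ∈ B0, t0 ∈ B2 → different blocks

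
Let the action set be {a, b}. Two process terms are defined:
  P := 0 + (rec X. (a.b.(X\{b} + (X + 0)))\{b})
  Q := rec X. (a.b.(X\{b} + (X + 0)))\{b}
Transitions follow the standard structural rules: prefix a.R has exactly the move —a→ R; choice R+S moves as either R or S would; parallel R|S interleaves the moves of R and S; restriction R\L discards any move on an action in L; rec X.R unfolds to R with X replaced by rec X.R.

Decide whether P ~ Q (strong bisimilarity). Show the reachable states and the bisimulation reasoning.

P ~ Q

Reachable graph of P (2 states):
  s0 = 0 + (rec X. (a.b.(X\{b} + (X + 0)))\{b}) → -a-> s1
  s1 = (b.((rec X. (a.b.(X\{b} + (X + 0)))\{b})\{b} + ((rec X. (a.b.(X\{b} + (X + 0)))\{b}) + 0)))\{b} → ∅
Reachable graph of Q (2 states):
  t0 = rec X. (a.b.(X\{b} + (X + 0)))\{b} → -a-> t1
  t1 = (b.((rec X. (a.b.(X\{b} + (X + 0)))\{b})\{b} + ((rec X. (a.b.(X\{b} + (X + 0)))\{b}) + 0)))\{b} → ∅
Partition-refinement fixed point:
  B0 = {s0, t0}
  B1 = {s1, t1}
s0 ∈ B0, t0 ∈ B0 → same block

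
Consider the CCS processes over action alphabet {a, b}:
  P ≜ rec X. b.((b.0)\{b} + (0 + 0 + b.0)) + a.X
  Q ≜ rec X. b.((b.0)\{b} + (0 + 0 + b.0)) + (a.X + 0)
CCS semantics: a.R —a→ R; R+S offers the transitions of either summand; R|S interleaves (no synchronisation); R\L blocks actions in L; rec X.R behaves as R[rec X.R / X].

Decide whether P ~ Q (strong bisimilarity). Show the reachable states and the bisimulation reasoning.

LTS(P): 3 reachable states
  s0 = rec X. b.((b.0)\{b} + (0 + 0 + b.0)) + a.X | ··a··> s0, ··b··> s1
  s1 = (b.0)\{b} + (0 + 0 + b.0) | ··b··> s2
  s2 = 0 | (no moves)
LTS(Q): 3 reachable states
  t0 = rec X. b.((b.0)\{b} + (0 + 0 + b.0)) + (a.X + 0) | ··a··> t0, ··b··> t1
  t1 = (b.0)\{b} + (0 + 0 + b.0) | ··b··> t2
  t2 = 0 | (no moves)
Coarsest stable partition (strong bisimilarity classes):
  B0 = {s0, t0}
  B1 = {s1, t1}
  B2 = {s2, t2}
s0 ∈ B0, t0 ∈ B0 → same block

bisimilar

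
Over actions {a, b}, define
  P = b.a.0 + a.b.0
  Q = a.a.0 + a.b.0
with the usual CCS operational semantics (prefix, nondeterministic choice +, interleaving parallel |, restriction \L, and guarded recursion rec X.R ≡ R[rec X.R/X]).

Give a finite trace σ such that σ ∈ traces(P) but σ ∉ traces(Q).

LTS(P): 4 reachable states
  s0 = b.a.0 + a.b.0 ⊢ =a=> s1, =b=> s2
  s1 = b.0 ⊢ =b=> s3
  s2 = a.0 ⊢ =a=> s3
  s3 = 0 ⊢ ·
LTS(Q): 4 reachable states
  t0 = a.a.0 + a.b.0 ⊢ =a=> t1, =a=> t2
  t1 = a.0 ⊢ =a=> t3
  t2 = b.0 ⊢ =b=> t3
  t3 = 0 ⊢ ·
Run σ = ⟨b⟩ on P: start {s0}
  [1] b ⇒ {s2}
  P completes σ.
Run σ = ⟨b⟩ on Q: start {t0}
  [1] b ⇒ ∅  — Q cannot continue

b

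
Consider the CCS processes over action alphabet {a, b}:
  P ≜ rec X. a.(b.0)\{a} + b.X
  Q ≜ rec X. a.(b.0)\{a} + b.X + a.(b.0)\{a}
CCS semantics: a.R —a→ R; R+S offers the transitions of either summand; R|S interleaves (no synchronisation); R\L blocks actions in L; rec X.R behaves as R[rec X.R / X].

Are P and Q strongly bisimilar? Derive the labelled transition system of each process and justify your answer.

P's transition system — 3 states:
  p0 = rec X. a.(b.0)\{a} + b.X has moves --a--▸ p1, --b--▸ p0
  p1 = (b.0)\{a} has moves --b--▸ p2
  p2 = 0\{a} has moves (no moves)
Q's transition system — 3 states:
  q0 = rec X. a.(b.0)\{a} + b.X + a.(b.0)\{a} has moves --a--▸ q1, --b--▸ q0
  q1 = (b.0)\{a} has moves --b--▸ q2
  q2 = 0\{a} has moves (no moves)
Bisimilarity quotient blocks:
  B0 = {p0, q0}
  B1 = {p1, q1}
  B2 = {p2, q2}
p0 ∈ B0, q0 ∈ B0 → same block

YES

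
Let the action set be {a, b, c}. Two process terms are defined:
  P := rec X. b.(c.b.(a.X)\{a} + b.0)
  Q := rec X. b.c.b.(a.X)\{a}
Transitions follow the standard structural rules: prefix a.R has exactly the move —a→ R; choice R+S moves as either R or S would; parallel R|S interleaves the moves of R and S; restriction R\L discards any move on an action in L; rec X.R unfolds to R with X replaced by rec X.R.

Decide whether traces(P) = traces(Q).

trace-distinct — witness ⟨bb⟩

P's transition system — 5 states:
  m0 = rec X. b.(c.b.(a.X)\{a} + b.0) has moves =b=> m1
  m1 = c.b.(a.(rec X. b.(c.b.(a.X)\{a} + b.0)))\{a} + b.0 has moves =b=> m2, =c=> m3
  m2 = 0 has moves ∅
  m3 = b.(a.(rec X. b.(c.b.(a.X)\{a} + b.0)))\{a} has moves =b=> m4
  m4 = (a.(rec X. b.(c.b.(a.X)\{a} + b.0)))\{a} has moves ∅
Q's transition system — 4 states:
  n0 = rec X. b.c.b.(a.X)\{a} has moves =b=> n1
  n1 = c.b.(a.(rec X. b.c.b.(a.X)\{a}))\{a} has moves =c=> n2
  n2 = b.(a.(rec X. b.c.b.(a.X)\{a}))\{a} has moves =b=> n3
  n3 = (a.(rec X. b.c.b.(a.X)\{a}))\{a} has moves ∅
Executing bb from P (initial set {m0}):
  step 1 (b): {m1}
  step 2 (b): {m2}
  P completes σ.
Executing bb from Q (initial set {n0}):
  step 1 (b): {n1}
  step 2 (b): ∅  — Q cannot continue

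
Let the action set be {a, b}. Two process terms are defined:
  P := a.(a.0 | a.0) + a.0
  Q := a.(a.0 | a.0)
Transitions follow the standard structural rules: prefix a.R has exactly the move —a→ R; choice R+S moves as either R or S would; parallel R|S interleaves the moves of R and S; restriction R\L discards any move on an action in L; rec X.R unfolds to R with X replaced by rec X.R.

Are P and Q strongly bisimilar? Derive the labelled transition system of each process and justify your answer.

P's transition system — 6 states:
  p0 = a.(a.0 | a.0) + a.0 ⊢ ··a··> p1, ··a··> p2
  p1 = 0 ⊢ ∅
  p2 = a.0 | a.0 ⊢ ··a··> p3, ··a··> p4
  p3 = 0 | a.0 ⊢ ··a··> p5
  p4 = a.0 | 0 ⊢ ··a··> p5
  p5 = 0 | 0 ⊢ ∅
Q's transition system — 5 states:
  q0 = a.(a.0 | a.0) ⊢ ··a··> q1
  q1 = a.0 | a.0 ⊢ ··a··> q2, ··a··> q3
  q2 = 0 | a.0 ⊢ ··a··> q4
  q3 = a.0 | 0 ⊢ ··a··> q4
  q4 = 0 | 0 ⊢ ∅
Coarsest stable partition (strong bisimilarity classes):
  B0 = {p0}
  B1 = {p1, p5, q4}
  B2 = {p2, q1}
  B3 = {p3, p4, q2, q3}
  B4 = {q0}
p0 ∈ B0, q0 ∈ B4 → different blocks

NO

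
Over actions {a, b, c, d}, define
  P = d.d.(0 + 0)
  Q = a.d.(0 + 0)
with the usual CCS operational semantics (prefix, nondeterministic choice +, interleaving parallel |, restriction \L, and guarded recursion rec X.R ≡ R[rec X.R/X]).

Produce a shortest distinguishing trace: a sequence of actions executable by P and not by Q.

Reachable graph of P (3 states):
  p0 = d.d.(0 + 0) | —d→ p1
  p1 = d.(0 + 0) | —d→ p2
  p2 = 0 + 0 | ∅
Reachable graph of Q (3 states):
  q0 = a.d.(0 + 0) | —a→ q1
  q1 = d.(0 + 0) | —d→ q2
  q2 = 0 + 0 | ∅
Executing d from P (initial set {p0}):
  after d @ step 1: {p1}
  P completes σ.
Executing d from Q (initial set {q0}):
  after d @ step 1: no successor for Q

d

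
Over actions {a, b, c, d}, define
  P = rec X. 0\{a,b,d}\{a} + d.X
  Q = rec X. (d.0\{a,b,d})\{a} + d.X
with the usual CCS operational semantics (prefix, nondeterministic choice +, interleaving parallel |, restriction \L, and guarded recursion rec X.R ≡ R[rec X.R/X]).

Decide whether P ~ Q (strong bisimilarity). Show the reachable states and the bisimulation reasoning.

LTS(P): 1 reachable states
  s0 = rec X. 0\{a,b,d}\{a} + d.X | ··d··> s0
LTS(Q): 2 reachable states
  t0 = rec X. (d.0\{a,b,d})\{a} + d.X | ··d··> t0, ··d··> t1
  t1 = 0\{a,b,d}\{a} | deadlocked
Partition-refinement fixed point:
  B0 = {s0}
  B1 = {t0}
  B2 = {t1}
s0 ∈ B0, t0 ∈ B1 → different blocks

NO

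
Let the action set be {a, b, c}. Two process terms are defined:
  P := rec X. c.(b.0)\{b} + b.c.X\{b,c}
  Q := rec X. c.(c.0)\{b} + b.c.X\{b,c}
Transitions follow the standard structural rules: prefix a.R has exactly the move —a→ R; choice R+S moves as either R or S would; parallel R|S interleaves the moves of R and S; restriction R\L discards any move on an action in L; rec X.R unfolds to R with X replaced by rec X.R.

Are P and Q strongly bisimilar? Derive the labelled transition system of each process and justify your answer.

P ≁ Q

LTS(P): 4 reachable states
  u0 = rec X. c.(b.0)\{b} + b.c.X\{b,c} has moves =b=> u1, =c=> u2
  u1 = c.(rec X. c.(b.0)\{b} + b.c.X\{b,c})\{b,c} has moves =c=> u3
  u2 = (b.0)\{b} has moves stopped
  u3 = (rec X. c.(b.0)\{b} + b.c.X\{b,c})\{b,c} has moves stopped
LTS(Q): 5 reachable states
  v0 = rec X. c.(c.0)\{b} + b.c.X\{b,c} has moves =b=> v1, =c=> v2
  v1 = c.(rec X. c.(c.0)\{b} + b.c.X\{b,c})\{b,c} has moves =c=> v3
  v2 = (c.0)\{b} has moves =c=> v4
  v3 = (rec X. c.(c.0)\{b} + b.c.X\{b,c})\{b,c} has moves stopped
  v4 = 0\{b} has moves stopped
Bisimilarity quotient blocks:
  B0 = {u0}
  B1 = {u1, v1, v2}
  B2 = {u2, u3, v3, v4}
  B3 = {v0}
u0 ∈ B0, v0 ∈ B3 → different blocks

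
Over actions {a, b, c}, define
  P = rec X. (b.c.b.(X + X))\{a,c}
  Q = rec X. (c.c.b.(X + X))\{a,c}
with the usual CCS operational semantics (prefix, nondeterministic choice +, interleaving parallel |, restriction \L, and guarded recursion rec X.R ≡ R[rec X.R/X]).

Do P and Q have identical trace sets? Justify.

NO — witness ⟨b⟩

Reachable graph of P (2 states):
  p0 = rec X. (b.c.b.(X + X))\{a,c} | -b-> p1
  p1 = (c.b.((rec X. (b.c.b.(X + X))\{a,c}) + (rec X. (b.c.b.(X + X))\{a,c})))\{a,c} | (no moves)
Reachable graph of Q (1 states):
  q0 = rec X. (c.c.b.(X + X))\{a,c} | (no moves)
Trace ⟨b⟩ through P, begin at {p0}:
  after b @ step 1: {p1}
  P completes σ.
Trace ⟨b⟩ through Q, begin at {q0}:
  after b @ step 1: ∅  — Q cannot continue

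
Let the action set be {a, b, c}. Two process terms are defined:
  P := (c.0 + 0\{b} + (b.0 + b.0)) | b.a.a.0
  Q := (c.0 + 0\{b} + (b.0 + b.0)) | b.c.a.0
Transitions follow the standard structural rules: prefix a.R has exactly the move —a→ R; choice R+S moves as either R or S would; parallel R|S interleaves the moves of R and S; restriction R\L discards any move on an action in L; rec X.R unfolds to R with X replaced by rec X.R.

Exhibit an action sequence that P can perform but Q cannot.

P's transition system — 8 states:
  p0 = (c.0 + 0\{b} + (b.0 + b.0)) | b.a.a.0 ⊢ --b--▸ p1, --b--▸ p2, --c--▸ p2
  p1 = (c.0 + 0\{b} + (b.0 + b.0)) | a.a.0 ⊢ --a--▸ p3, --b--▸ p4, --c--▸ p4
  p2 = 0 | b.a.a.0 ⊢ --b--▸ p4
  p3 = (c.0 + 0\{b} + (b.0 + b.0)) | a.0 ⊢ --a--▸ p5, --b--▸ p6, --c--▸ p6
  p4 = 0 | a.a.0 ⊢ --a--▸ p6
  p5 = (c.0 + 0\{b} + (b.0 + b.0)) | 0 ⊢ --b--▸ p7, --c--▸ p7
  p6 = 0 | a.0 ⊢ --a--▸ p7
  p7 = 0 | 0 ⊢ stopped
Q's transition system — 8 states:
  q0 = (c.0 + 0\{b} + (b.0 + b.0)) | b.c.a.0 ⊢ --b--▸ q1, --b--▸ q2, --c--▸ q2
  q1 = (c.0 + 0\{b} + (b.0 + b.0)) | c.a.0 ⊢ --b--▸ q3, --c--▸ q3, --c--▸ q4
  q2 = 0 | b.c.a.0 ⊢ --b--▸ q3
  q3 = 0 | c.a.0 ⊢ --c--▸ q5
  q4 = (c.0 + 0\{b} + (b.0 + b.0)) | a.0 ⊢ --a--▸ q6, --b--▸ q5, --c--▸ q5
  q5 = 0 | a.0 ⊢ --a--▸ q7
  q6 = (c.0 + 0\{b} + (b.0 + b.0)) | 0 ⊢ --b--▸ q7, --c--▸ q7
  q7 = 0 | 0 ⊢ stopped
Executing ba from P (initial set {p0}):
  after b @ step 1: {p1, p2}
  after a @ step 2: {p3}
  P completes σ.
Executing ba from Q (initial set {q0}):
  after b @ step 1: {q1, q2}
  after a @ step 2: ∅  — Q cannot continue

ba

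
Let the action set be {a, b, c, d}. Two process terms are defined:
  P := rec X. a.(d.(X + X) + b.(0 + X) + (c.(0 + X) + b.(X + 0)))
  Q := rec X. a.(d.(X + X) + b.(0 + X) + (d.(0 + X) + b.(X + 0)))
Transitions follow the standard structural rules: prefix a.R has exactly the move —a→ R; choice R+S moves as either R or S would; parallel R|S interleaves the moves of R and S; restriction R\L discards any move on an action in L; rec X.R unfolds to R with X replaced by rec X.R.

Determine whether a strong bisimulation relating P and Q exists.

P's transition system — 5 states:
  m0 = rec X. a.(d.(X + X) + b.(0 + X) + (c.(0 + X) + b.(X + 0))) ⊢ =a=> m1
  m1 = d.((rec X. a.(d.(X + X) + b.(0 + X) + (c.(0 + X) + b.(X + 0)))) + (rec X. a.(d.(X + X) + b.(0 + X) + (c.(0 + X) + b.(X + 0))))) + b.(0 + (rec X. a.(d.(X + X) + b.(0 + X) + (c.(0 + X) + b.(X + 0))))) + (c.(0 + (rec X. a.(d.(X + X) + b.(0 + X) + (c.(0 + X) + b.(X + 0))))) + b.((rec X. a.(d.(X + X) + b.(0 + X) + (c.(0 + X) + b.(X + 0)))) + 0)) ⊢ =b=> m2, =b=> m3, =c=> m3, =d=> m4
  m2 = (rec X. a.(d.(X + X) + b.(0 + X) + (c.(0 + X) + b.(X + 0)))) + 0 ⊢ =a=> m1
  m3 = 0 + (rec X. a.(d.(X + X) + b.(0 + X) + (c.(0 + X) + b.(X + 0)))) ⊢ =a=> m1
  m4 = (rec X. a.(d.(X + X) + b.(0 + X) + (c.(0 + X) + b.(X + 0)))) + (rec X. a.(d.(X + X) + b.(0 + X) + (c.(0 + X) + b.(X + 0)))) ⊢ =a=> m1
Q's transition system — 5 states:
  n0 = rec X. a.(d.(X + X) + b.(0 + X) + (d.(0 + X) + b.(X + 0))) ⊢ =a=> n1
  n1 = d.((rec X. a.(d.(X + X) + b.(0 + X) + (d.(0 + X) + b.(X + 0)))) + (rec X. a.(d.(X + X) + b.(0 + X) + (d.(0 + X) + b.(X + 0))))) + b.(0 + (rec X. a.(d.(X + X) + b.(0 + X) + (d.(0 + X) + b.(X + 0))))) + (d.(0 + (rec X. a.(d.(X + X) + b.(0 + X) + (d.(0 + X) + b.(X + 0))))) + b.((rec X. a.(d.(X + X) + b.(0 + X) + (d.(0 + X) + b.(X + 0)))) + 0)) ⊢ =b=> n2, =b=> n3, =d=> n3, =d=> n4
  n2 = (rec X. a.(d.(X + X) + b.(0 + X) + (d.(0 + X) + b.(X + 0)))) + 0 ⊢ =a=> n1
  n3 = 0 + (rec X. a.(d.(X + X) + b.(0 + X) + (d.(0 + X) + b.(X + 0)))) ⊢ =a=> n1
  n4 = (rec X. a.(d.(X + X) + b.(0 + X) + (d.(0 + X) + b.(X + 0)))) + (rec X. a.(d.(X + X) + b.(0 + X) + (d.(0 + X) + b.(X + 0)))) ⊢ =a=> n1
Coarsest stable partition (strong bisimilarity classes):
  B0 = {m0, m2, m3, m4}
  B1 = {m1}
  B2 = {n0, n2, n3, n4}
  B3 = {n1}
m0 ∈ B0, n0 ∈ B2 → different blocks

P ≁ Q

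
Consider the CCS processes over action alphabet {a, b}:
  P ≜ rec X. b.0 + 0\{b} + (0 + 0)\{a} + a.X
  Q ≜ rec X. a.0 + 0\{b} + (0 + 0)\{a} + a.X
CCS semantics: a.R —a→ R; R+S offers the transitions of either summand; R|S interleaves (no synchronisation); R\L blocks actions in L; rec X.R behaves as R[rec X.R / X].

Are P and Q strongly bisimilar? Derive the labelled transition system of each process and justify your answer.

P ≁ Q

LTS(P): 2 reachable states
  p0 = rec X. b.0 + 0\{b} + (0 + 0)\{a} + a.X has moves =a=> p0, =b=> p1
  p1 = 0 has moves ·
LTS(Q): 2 reachable states
  q0 = rec X. a.0 + 0\{b} + (0 + 0)\{a} + a.X has moves =a=> q0, =a=> q1
  q1 = 0 has moves ·
Coarsest stable partition (strong bisimilarity classes):
  B0 = {p0}
  B1 = {p1, q1}
  B2 = {q0}
p0 ∈ B0, q0 ∈ B2 → different blocks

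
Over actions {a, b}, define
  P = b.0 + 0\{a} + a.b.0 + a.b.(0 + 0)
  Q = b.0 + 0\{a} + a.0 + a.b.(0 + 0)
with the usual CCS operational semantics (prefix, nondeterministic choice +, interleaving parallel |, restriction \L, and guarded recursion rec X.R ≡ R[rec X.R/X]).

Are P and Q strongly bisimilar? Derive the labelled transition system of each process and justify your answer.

P ≁ Q

Reachable graph of P (5 states):
  s0 = b.0 + 0\{a} + a.b.0 + a.b.(0 + 0) → ··a··> s1, ··a··> s2, ··b··> s3
  s1 = b.(0 + 0) → ··b··> s4
  s2 = b.0 → ··b··> s3
  s3 = 0 → ·
  s4 = 0 + 0 → ·
Reachable graph of Q (4 states):
  t0 = b.0 + 0\{a} + a.0 + a.b.(0 + 0) → ··a··> t1, ··a··> t2, ··b··> t1
  t1 = 0 → ·
  t2 = b.(0 + 0) → ··b··> t3
  t3 = 0 + 0 → ·
Coarsest stable partition (strong bisimilarity classes):
  B0 = {s0}
  B1 = {s1, s2, t2}
  B2 = {s3, s4, t1, t3}
  B3 = {t0}
s0 ∈ B0, t0 ∈ B3 → different blocks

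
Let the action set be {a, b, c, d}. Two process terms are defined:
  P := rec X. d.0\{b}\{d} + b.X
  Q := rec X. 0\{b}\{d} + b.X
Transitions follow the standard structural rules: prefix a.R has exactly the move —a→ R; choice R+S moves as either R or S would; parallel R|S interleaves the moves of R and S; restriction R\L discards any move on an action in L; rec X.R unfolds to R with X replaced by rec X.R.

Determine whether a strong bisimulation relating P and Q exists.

NO

Reachable graph of P (2 states):
  u0 = rec X. d.0\{b}\{d} + b.X → -b-> u0, -d-> u1
  u1 = 0\{b}\{d} → ∅
Reachable graph of Q (1 states):
  v0 = rec X. 0\{b}\{d} + b.X → -b-> v0
Bisimilarity quotient blocks:
  B0 = {u0}
  B1 = {u1}
  B2 = {v0}
u0 ∈ B0, v0 ∈ B2 → different blocks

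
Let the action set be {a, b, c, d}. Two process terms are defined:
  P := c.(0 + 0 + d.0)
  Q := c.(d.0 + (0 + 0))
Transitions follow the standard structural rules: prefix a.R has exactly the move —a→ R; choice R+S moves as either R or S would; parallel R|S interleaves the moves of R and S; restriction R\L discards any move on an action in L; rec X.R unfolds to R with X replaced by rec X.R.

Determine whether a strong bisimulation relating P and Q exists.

bisimilar

P's transition system — 3 states:
  s0 = c.(0 + 0 + d.0) :: --c--▸ s1
  s1 = 0 + 0 + d.0 :: --d--▸ s2
  s2 = 0 :: (no moves)
Q's transition system — 3 states:
  t0 = c.(d.0 + (0 + 0)) :: --c--▸ t1
  t1 = d.0 + (0 + 0) :: --d--▸ t2
  t2 = 0 :: (no moves)
Coarsest stable partition (strong bisimilarity classes):
  B0 = {s0, t0}
  B1 = {s1, t1}
  B2 = {s2, t2}
s0 ∈ B0, t0 ∈ B0 → same block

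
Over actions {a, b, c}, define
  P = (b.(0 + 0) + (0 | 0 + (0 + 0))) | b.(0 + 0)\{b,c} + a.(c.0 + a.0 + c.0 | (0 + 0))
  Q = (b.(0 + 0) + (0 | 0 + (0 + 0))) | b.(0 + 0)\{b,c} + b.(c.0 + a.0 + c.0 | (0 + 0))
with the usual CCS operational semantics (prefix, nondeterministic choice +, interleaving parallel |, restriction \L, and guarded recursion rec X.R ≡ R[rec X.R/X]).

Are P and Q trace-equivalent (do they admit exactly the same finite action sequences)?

NO — witness ⟨a⟩

P's transition system — 7 states:
  s0 = (b.(0 + 0) + (0 | 0 + (0 + 0))) | b.(0 + 0)\{b,c} + a.(c.0 + a.0 + c.0 | (0 + 0)) → --a--▸ s1, --b--▸ s2, --b--▸ s3
  s1 = c.0 + a.0 + c.0 | (0 + 0) → --a--▸ s4, --c--▸ s4, --c--▸ s5
  s2 = (0 + 0) | b.(0 + 0)\{b,c} → --b--▸ s6
  s3 = (b.(0 + 0) + (0 | 0 + (0 + 0))) | (0 + 0)\{b,c} → --b--▸ s6
  s4 = 0 → stopped
  s5 = 0 | (0 + 0) → stopped
  s6 = (0 + 0) | (0 + 0)\{b,c} → stopped
Q's transition system — 7 states:
  t0 = (b.(0 + 0) + (0 | 0 + (0 + 0))) | b.(0 + 0)\{b,c} + b.(c.0 + a.0 + c.0 | (0 + 0)) → --b--▸ t1, --b--▸ t2, --b--▸ t3
  t1 = (0 + 0) | b.(0 + 0)\{b,c} → --b--▸ t4
  t2 = (b.(0 + 0) + (0 | 0 + (0 + 0))) | (0 + 0)\{b,c} → --b--▸ t4
  t3 = c.0 + a.0 + c.0 | (0 + 0) → --a--▸ t5, --c--▸ t5, --c--▸ t6
  t4 = (0 + 0) | (0 + 0)\{b,c} → stopped
  t5 = 0 → stopped
  t6 = 0 | (0 + 0) → stopped
Trace ⟨a⟩ through P, begin at {s0}:
  step 1 (a): {s1}
  ✓ P
Trace ⟨a⟩ through Q, begin at {t0}:
  step 1 (a): ∅ (Q stuck)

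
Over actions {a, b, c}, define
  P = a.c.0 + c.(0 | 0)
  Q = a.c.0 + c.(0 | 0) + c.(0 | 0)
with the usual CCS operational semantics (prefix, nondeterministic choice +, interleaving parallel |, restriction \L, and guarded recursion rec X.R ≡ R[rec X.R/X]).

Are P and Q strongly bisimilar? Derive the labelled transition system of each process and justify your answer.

Reachable graph of P (4 states):
  u0 = a.c.0 + c.(0 | 0) has moves =a=> u1, =c=> u2
  u1 = c.0 has moves =c=> u3
  u2 = 0 | 0 has moves ·
  u3 = 0 has moves ·
Reachable graph of Q (4 states):
  v0 = a.c.0 + c.(0 | 0) + c.(0 | 0) has moves =a=> v1, =c=> v2
  v1 = c.0 has moves =c=> v3
  v2 = 0 | 0 has moves ·
  v3 = 0 has moves ·
Partition-refinement fixed point:
  B0 = {u0, v0}
  B1 = {u2, u3, v2, v3}
  B2 = {u1, v1}
u0 ∈ B0, v0 ∈ B0 → same block

YES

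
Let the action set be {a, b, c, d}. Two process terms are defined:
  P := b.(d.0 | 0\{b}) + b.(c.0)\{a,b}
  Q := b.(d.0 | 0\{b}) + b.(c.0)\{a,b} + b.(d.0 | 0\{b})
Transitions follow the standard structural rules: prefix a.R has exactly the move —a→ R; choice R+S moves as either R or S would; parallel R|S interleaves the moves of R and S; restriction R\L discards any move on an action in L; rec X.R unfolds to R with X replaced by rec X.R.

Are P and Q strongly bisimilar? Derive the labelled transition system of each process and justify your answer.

P's transition system — 5 states:
  p0 = b.(d.0 | 0\{b}) + b.(c.0)\{a,b} has moves --b--▸ p1, --b--▸ p2
  p1 = (c.0)\{a,b} has moves --c--▸ p3
  p2 = d.0 | 0\{b} has moves --d--▸ p4
  p3 = 0\{a,b} has moves ∅
  p4 = 0 | 0\{b} has moves ∅
Q's transition system — 5 states:
  q0 = b.(d.0 | 0\{b}) + b.(c.0)\{a,b} + b.(d.0 | 0\{b}) has moves --b--▸ q1, --b--▸ q2
  q1 = (c.0)\{a,b} has moves --c--▸ q3
  q2 = d.0 | 0\{b} has moves --d--▸ q4
  q3 = 0\{a,b} has moves ∅
  q4 = 0 | 0\{b} has moves ∅
Coarsest stable partition (strong bisimilarity classes):
  B0 = {p0, q0}
  B1 = {p1, q1}
  B2 = {p3, p4, q3, q4}
  B3 = {p2, q2}
p0 ∈ B0, q0 ∈ B0 → same block

P ~ Q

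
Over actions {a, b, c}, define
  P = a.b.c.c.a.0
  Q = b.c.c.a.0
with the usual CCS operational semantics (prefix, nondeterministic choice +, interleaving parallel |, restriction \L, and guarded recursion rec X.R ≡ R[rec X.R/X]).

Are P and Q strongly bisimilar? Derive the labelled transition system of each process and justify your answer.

LTS(P): 6 reachable states
  p0 = a.b.c.c.a.0 has moves -a-> p1
  p1 = b.c.c.a.0 has moves -b-> p2
  p2 = c.c.a.0 has moves -c-> p3
  p3 = c.a.0 has moves -c-> p4
  p4 = a.0 has moves -a-> p5
  p5 = 0 has moves (no moves)
LTS(Q): 5 reachable states
  q0 = b.c.c.a.0 has moves -b-> q1
  q1 = c.c.a.0 has moves -c-> q2
  q2 = c.a.0 has moves -c-> q3
  q3 = a.0 has moves -a-> q4
  q4 = 0 has moves (no moves)
Partition-refinement fixed point:
  B0 = {p0}
  B1 = {p1, q0}
  B2 = {p2, q1}
  B3 = {p3, q2}
  B4 = {p4, q3}
  B5 = {p5, q4}
p0 ∈ B0, q0 ∈ B1 → different blocks

not bisimilar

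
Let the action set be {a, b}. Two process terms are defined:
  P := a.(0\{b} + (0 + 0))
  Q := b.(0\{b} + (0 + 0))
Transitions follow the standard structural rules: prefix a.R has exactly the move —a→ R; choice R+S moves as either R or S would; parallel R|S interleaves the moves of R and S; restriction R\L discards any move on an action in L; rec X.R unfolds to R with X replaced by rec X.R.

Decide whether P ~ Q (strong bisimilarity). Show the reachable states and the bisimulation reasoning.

P ≁ Q

Reachable graph of P (2 states):
  u0 = a.(0\{b} + (0 + 0)) → ··a··> u1
  u1 = 0\{b} + (0 + 0) → ·
Reachable graph of Q (2 states):
  v0 = b.(0\{b} + (0 + 0)) → ··b··> v1
  v1 = 0\{b} + (0 + 0) → ·
Partition-refinement fixed point:
  B0 = {u0}
  B1 = {u1, v1}
  B2 = {v0}
u0 ∈ B0, v0 ∈ B2 → different blocks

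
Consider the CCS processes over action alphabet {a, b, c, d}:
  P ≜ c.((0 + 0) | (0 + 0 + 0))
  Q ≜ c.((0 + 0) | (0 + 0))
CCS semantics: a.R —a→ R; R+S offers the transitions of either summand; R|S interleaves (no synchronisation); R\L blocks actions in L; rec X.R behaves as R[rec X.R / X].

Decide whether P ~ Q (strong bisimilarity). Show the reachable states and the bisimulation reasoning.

bisimilar

P's transition system — 2 states:
  p0 = c.((0 + 0) | (0 + 0 + 0)) has moves -c-> p1
  p1 = (0 + 0) | (0 + 0 + 0) has moves deadlocked
Q's transition system — 2 states:
  q0 = c.((0 + 0) | (0 + 0)) has moves -c-> q1
  q1 = (0 + 0) | (0 + 0) has moves deadlocked
Coarsest stable partition (strong bisimilarity classes):
  B0 = {p0, q0}
  B1 = {p1, q1}
p0 ∈ B0, q0 ∈ B0 → same block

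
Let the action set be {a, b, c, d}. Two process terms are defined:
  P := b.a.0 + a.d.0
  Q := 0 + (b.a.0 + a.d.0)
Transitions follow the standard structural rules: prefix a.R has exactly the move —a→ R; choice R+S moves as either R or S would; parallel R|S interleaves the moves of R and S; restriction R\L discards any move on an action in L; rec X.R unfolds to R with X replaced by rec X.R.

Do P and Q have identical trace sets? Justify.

YES

P's transition system — 4 states:
  p0 = b.a.0 + a.d.0 | -a-> p1, -b-> p2
  p1 = d.0 | -d-> p3
  p2 = a.0 | -a-> p3
  p3 = 0 | ∅
Q's transition system — 4 states:
  q0 = 0 + (b.a.0 + a.d.0) | -a-> q1, -b-> q2
  q1 = d.0 | -d-> q3
  q2 = a.0 | -a-> q3
  q3 = 0 | ∅
Partition-refinement fixed point:
  B0 = {p0, q0}
  B1 = {p2, q2}
  B2 = {p3, q3}
  B3 = {p1, q1}
p0 ∈ B0, q0 ∈ B0 → same block
Bisimilar ⇒ trace-equivalent.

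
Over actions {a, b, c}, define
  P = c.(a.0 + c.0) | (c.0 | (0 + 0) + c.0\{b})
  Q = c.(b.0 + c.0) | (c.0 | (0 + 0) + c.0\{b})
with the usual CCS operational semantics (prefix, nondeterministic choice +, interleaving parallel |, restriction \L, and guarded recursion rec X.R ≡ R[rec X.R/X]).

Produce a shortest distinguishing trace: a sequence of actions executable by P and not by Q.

Reachable graph of P (9 states):
  u0 = c.(a.0 + c.0) | (c.0 | (0 + 0) + c.0\{b}) :: --c--▸ u1, --c--▸ u2, --c--▸ u3
  u1 = (a.0 + c.0) | (c.0 | (0 + 0) + c.0\{b}) :: --a--▸ u4, --c--▸ u4, --c--▸ u5, --c--▸ u6
  u2 = c.(a.0 + c.0) | (0 | (0 + 0)) :: --c--▸ u5
  u3 = c.(a.0 + c.0) | 0\{b} :: --c--▸ u6
  u4 = 0 | (c.0 | (0 + 0) + c.0\{b}) :: --c--▸ u7, --c--▸ u8
  u5 = (a.0 + c.0) | (0 | (0 + 0)) :: --a--▸ u7, --c--▸ u7
  u6 = (a.0 + c.0) | 0\{b} :: --a--▸ u8, --c--▸ u8
  u7 = 0 | (0 | (0 + 0)) :: ·
  u8 = 0 | 0\{b} :: ·
Reachable graph of Q (9 states):
  v0 = c.(b.0 + c.0) | (c.0 | (0 + 0) + c.0\{b}) :: --c--▸ v1, --c--▸ v2, --c--▸ v3
  v1 = (b.0 + c.0) | (c.0 | (0 + 0) + c.0\{b}) :: --b--▸ v4, --c--▸ v4, --c--▸ v5, --c--▸ v6
  v2 = c.(b.0 + c.0) | (0 | (0 + 0)) :: --c--▸ v5
  v3 = c.(b.0 + c.0) | 0\{b} :: --c--▸ v6
  v4 = 0 | (c.0 | (0 + 0) + c.0\{b}) :: --c--▸ v7, --c--▸ v8
  v5 = (b.0 + c.0) | (0 | (0 + 0)) :: --b--▸ v7, --c--▸ v7
  v6 = (b.0 + c.0) | 0\{b} :: --b--▸ v8, --c--▸ v8
  v7 = 0 | (0 | (0 + 0)) :: ·
  v8 = 0 | 0\{b} :: ·
Executing ca from P (initial set {u0}):
  step 1 (c): {u1, u2, u3}
  step 2 (a): {u4}
  — P admits the full trace.
Executing ca from Q (initial set {v0}):
  step 1 (c): {v1, v2, v3}
  step 2 (a): ∅  — Q cannot continue

ca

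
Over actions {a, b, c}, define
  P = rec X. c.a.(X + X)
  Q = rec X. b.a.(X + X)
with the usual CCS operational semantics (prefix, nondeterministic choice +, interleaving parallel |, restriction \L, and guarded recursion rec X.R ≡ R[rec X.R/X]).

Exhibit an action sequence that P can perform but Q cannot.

Reachable graph of P (3 states):
  s0 = rec X. c.a.(X + X) :: ··c··> s1
  s1 = a.((rec X. c.a.(X + X)) + (rec X. c.a.(X + X))) :: ··a··> s2
  s2 = (rec X. c.a.(X + X)) + (rec X. c.a.(X + X)) :: ··c··> s1
Reachable graph of Q (3 states):
  t0 = rec X. b.a.(X + X) :: ··b··> t1
  t1 = a.((rec X. b.a.(X + X)) + (rec X. b.a.(X + X))) :: ··a··> t2
  t2 = (rec X. b.a.(X + X)) + (rec X. b.a.(X + X)) :: ··b··> t1
Executing c from P (initial set {s0}):
  [1] c ⇒ {s1}
  ✓ P
Executing c from Q (initial set {t0}):
  [1] c ⇒ no successor for Q

c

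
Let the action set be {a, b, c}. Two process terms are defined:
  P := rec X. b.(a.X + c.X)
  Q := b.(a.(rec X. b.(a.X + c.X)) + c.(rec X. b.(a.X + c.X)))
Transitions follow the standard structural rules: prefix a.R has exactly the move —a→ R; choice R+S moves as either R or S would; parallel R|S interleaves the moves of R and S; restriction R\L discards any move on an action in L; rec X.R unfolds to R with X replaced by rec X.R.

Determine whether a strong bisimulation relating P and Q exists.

P's transition system — 2 states:
  s0 = rec X. b.(a.X + c.X) :: ··b··> s1
  s1 = a.(rec X. b.(a.X + c.X)) + c.(rec X. b.(a.X + c.X)) :: ··a··> s0, ··c··> s0
Q's transition system — 3 states:
  t0 = b.(a.(rec X. b.(a.X + c.X)) + c.(rec X. b.(a.X + c.X))) :: ··b··> t1
  t1 = a.(rec X. b.(a.X + c.X)) + c.(rec X. b.(a.X + c.X)) :: ··a··> t2, ··c··> t2
  t2 = rec X. b.(a.X + c.X) :: ··b··> t1
Coarsest stable partition (strong bisimilarity classes):
  B0 = {s0, t0, t2}
  B1 = {s1, t1}
s0 ∈ B0, t0 ∈ B0 → same block

P ~ Q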